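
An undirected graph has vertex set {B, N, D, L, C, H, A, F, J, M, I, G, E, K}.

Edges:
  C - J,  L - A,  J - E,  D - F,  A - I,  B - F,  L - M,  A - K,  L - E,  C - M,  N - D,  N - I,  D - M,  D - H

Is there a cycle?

Yes

DFS, tracking each vertex's parent; an edge to a visited non-parent vertex closes a cycle.
Start from B:
visit B (parent –)
  visit F (parent B)
    F–B: parent, skip
    visit D (parent F)
      visit M (parent D)
        M–D: parent, skip
        visit L (parent M)
          L–M: parent, skip
          visit E (parent L)
            visit J (parent E)
              visit C (parent J)
                C–M: M visited and ≠ parent → cycle
Cycle: M – L – E – J – C – M.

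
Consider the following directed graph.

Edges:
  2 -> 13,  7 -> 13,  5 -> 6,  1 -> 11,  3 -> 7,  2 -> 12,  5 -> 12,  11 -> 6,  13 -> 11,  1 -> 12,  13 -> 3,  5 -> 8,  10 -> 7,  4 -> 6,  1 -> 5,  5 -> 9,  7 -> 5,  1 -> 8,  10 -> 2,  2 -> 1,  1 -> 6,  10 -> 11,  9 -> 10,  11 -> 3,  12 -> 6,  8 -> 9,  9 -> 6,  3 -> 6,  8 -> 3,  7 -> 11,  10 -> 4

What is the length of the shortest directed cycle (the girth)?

For each vertex v, BFS finds the shortest path from v back to v.
The shortest such closed walk is 13 → 3 → 7 → 13, length 3.

3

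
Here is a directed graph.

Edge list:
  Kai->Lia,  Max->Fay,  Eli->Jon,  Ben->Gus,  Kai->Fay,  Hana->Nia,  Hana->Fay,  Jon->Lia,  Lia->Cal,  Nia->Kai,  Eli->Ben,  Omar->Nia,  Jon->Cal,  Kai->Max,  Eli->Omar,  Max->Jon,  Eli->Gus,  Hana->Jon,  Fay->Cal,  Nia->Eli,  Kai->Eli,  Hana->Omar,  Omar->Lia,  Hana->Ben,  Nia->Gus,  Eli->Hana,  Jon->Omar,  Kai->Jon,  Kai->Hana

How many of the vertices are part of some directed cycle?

7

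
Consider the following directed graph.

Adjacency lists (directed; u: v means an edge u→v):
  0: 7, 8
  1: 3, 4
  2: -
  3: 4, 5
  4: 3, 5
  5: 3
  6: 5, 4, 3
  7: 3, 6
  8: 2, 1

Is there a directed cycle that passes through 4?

Yes

4 is on a cycle iff 4 can reach itself via ≥1 edge.
4 → 3 → 4 — yes.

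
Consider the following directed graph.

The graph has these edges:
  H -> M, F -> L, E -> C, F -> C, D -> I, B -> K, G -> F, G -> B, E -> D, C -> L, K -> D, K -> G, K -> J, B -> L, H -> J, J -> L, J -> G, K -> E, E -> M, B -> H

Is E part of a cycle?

E lies on a cycle iff there is a path from E back to itself.
Exploring from E, it never reaches itself; equivalently, its strongly connected component is a singleton.

No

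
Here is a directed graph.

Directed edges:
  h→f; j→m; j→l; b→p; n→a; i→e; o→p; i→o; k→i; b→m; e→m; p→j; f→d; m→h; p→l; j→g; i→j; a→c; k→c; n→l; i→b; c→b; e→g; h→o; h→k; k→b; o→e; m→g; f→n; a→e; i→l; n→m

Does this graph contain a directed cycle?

Yes

DFS with white/gray/black marking, starting from d:
d gray
d black
a gray
  e gray
    m gray
      g gray
      g black
      h gray
        o gray
          o→e: e is gray → back edge
Back edge found, so a cycle exists: e → m → h → o → e.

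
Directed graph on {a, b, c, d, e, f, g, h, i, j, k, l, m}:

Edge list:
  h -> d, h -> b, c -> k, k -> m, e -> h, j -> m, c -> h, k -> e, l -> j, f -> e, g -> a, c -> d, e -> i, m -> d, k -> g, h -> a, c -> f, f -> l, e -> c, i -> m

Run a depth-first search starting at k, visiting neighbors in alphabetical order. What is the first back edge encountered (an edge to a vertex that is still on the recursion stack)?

f→e

DFS from k (visiting neighbors in alphabetical order); mark gray on enter, black on exit:
k gray
  e gray
    c gray
      d gray
      d black
      f gray
        f→e: e is gray → back edge
First back edge: f → e.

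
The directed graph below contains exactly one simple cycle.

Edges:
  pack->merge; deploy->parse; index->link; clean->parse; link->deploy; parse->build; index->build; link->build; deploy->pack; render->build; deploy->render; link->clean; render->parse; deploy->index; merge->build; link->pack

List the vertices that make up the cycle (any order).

DFS with gray/black marking from link:
link gray
  pack gray
    merge gray
      build gray
      build black
    merge black
  pack black
  link→build: build black — skip
  clean gray
    parse gray
      parse→build: build black — skip
    parse black
  clean black
  deploy gray
    render gray
      render→parse: parse black — skip
      render→build: build black — skip
    render black
    deploy→parse: parse black — skip
    deploy→pack: pack black — skip
    index gray
      index→build: build black — skip
      index→link: link is gray → back edge
Back edge closes the cycle link → deploy → index → link; its vertices are {link, index, deploy}.

link, index, deploy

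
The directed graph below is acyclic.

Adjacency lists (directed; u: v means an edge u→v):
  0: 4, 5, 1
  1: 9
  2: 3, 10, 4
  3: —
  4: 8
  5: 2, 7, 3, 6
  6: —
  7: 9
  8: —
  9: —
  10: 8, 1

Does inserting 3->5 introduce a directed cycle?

Yes

Adding 3→5 creates a cycle iff 5 can already reach 3.
Path from 5: 5 → 3.
So 5 → … → 3 → 5 is a cycle.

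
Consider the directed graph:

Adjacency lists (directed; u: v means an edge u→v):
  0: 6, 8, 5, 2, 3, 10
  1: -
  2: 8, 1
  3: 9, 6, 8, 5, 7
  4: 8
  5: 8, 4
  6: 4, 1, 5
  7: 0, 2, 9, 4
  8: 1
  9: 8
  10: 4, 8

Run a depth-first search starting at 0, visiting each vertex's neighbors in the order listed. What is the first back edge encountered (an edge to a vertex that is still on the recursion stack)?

DFS from 0 (visiting each vertex's neighbors in the order listed); mark gray on enter, black on exit:
0 gray
  6 gray
    4 gray
      8 gray
        1 gray
        1 black
      8 black
    4 black
    6→1: 1 black — skip
    5 gray
      5→8: 8 black — skip
      5→4: 4 black — skip
    5 black
  6 black
  0→8: 8 black — skip
  0→5: 5 black — skip
  2 gray
    2→8: 8 black — skip
    2→1: 1 black — skip
  2 black
  3 gray
    9 gray
      9→8: 8 black — skip
    9 black
    3→6: 6 black — skip
    3→8: 8 black — skip
    3→5: 5 black — skip
    7 gray
      7→0: 0 is gray → back edge
First back edge: 7 → 0.

7→0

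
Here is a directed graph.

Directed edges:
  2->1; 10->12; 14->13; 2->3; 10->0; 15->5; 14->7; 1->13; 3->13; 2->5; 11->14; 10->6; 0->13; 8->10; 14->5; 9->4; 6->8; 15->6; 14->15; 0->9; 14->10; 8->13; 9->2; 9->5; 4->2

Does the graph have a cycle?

Yes

DFS with white/gray/black marking, starting from 14:
14 gray
  13 gray
  13 black
  7 gray
  7 black
  5 gray
  5 black
  10 gray
    12 gray
    12 black
    6 gray
      8 gray
        8→13: 13 black — skip
        8→10: 10 is gray → back edge
Back edge found, so a cycle exists: 10 → 6 → 8 → 10.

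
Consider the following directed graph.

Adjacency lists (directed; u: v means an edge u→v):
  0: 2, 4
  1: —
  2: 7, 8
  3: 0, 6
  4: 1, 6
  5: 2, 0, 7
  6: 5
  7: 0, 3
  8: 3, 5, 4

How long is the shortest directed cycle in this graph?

For each vertex v, BFS finds the shortest path from v back to v.
The shortest such closed walk is 8 → 5 → 2 → 8, length 3.

3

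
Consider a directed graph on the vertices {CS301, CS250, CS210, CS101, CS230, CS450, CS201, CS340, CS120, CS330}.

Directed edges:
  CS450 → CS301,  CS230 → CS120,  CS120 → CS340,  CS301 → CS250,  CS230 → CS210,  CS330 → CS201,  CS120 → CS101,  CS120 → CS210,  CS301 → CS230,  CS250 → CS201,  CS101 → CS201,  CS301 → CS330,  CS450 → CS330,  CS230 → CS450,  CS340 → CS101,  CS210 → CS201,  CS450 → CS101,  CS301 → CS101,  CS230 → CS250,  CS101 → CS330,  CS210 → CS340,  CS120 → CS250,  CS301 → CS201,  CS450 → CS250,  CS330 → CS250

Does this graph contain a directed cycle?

DFS with white/gray/black marking, starting from CS201:
CS201 gray
CS201 black
CS301 gray
  CS330 gray
    CS330→CS201: CS201 black — skip
    CS250 gray
      CS250→CS201: CS201 black — skip
    CS250 black
  CS330 black
  CS301→CS201: CS201 black — skip
  CS230 gray
    CS120 gray
      CS101 gray
        CS101→CS330: CS330 black — skip
        CS101→CS201: CS201 black — skip
      CS101 black
      CS210 gray
        CS340 gray
          CS340→CS101: CS101 black — skip
        CS340 black
        CS210→CS201: CS201 black — skip
      CS210 black
      CS120→CS250: CS250 black — skip
      CS120→CS340: CS340 black — skip
    CS120 black
    CS450 gray
      CS450→CS250: CS250 black — skip
      CS450→CS301: CS301 is gray → back edge
Back edge found, so a cycle exists: CS301 → CS230 → CS450 → CS301.

Yes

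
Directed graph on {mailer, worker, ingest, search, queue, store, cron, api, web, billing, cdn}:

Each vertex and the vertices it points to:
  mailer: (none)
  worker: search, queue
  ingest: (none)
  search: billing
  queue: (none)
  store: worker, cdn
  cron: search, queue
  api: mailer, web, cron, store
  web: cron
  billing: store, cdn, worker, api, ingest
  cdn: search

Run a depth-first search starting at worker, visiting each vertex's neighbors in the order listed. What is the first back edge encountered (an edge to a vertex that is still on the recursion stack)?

store→worker

DFS from worker (visiting each vertex's neighbors in the order listed); mark gray on enter, black on exit:
worker gray
  search gray
    billing gray
      store gray
        store→worker: worker is gray → back edge
First back edge: store → worker.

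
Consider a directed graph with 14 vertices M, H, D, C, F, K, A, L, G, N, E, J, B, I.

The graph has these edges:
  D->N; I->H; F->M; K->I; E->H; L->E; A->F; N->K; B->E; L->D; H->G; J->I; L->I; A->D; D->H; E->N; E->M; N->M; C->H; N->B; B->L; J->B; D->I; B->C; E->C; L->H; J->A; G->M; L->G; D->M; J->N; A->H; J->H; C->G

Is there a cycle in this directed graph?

DFS with white/gray/black marking, starting from D:
D gray
  N gray
    B gray
      C gray
        G gray
          M gray
          M black
        G black
        H gray
          H→G: G black — skip
        H black
      C black
      L gray
        I gray
          I→H: H black — skip
        I black
        L→H: H black — skip
        L→D: D is gray → back edge
Back edge found, so a cycle exists: D → N → B → L → D.

Yes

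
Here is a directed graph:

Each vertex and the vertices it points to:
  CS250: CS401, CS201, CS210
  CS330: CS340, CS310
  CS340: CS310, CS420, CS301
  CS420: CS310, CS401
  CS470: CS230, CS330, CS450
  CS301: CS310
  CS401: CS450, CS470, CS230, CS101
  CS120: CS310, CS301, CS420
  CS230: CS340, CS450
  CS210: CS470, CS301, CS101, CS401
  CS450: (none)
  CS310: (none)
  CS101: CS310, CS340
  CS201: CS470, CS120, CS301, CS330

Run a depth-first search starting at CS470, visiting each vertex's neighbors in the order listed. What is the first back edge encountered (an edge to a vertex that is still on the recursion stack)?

DFS from CS470 (visiting each vertex's neighbors in the order listed); mark gray on enter, black on exit:
CS470 gray
  CS230 gray
    CS340 gray
      CS310 gray
      CS310 black
      CS420 gray
        CS420→CS310: CS310 black — skip
        CS401 gray
          CS450 gray
          CS450 black
          CS401→CS470: CS470 is gray → back edge
First back edge: CS401 → CS470.

CS401→CS470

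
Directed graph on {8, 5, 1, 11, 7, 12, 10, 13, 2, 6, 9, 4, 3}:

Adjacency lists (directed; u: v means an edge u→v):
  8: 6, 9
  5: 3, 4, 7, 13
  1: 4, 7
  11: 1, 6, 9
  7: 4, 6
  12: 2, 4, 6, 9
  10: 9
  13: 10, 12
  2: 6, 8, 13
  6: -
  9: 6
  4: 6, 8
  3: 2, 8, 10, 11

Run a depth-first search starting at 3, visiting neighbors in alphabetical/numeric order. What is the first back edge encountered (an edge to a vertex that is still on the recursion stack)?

DFS from 3 (visiting neighbors in alphabetical/numeric order); mark gray on enter, black on exit:
3 gray
  2 gray
    6 gray
    6 black
    8 gray
      8→6: 6 black — skip
      9 gray
        9→6: 6 black — skip
      9 black
    8 black
    13 gray
      10 gray
        10→9: 9 black — skip
      10 black
      12 gray
        12→2: 2 is gray → back edge
First back edge: 12 → 2.

12→2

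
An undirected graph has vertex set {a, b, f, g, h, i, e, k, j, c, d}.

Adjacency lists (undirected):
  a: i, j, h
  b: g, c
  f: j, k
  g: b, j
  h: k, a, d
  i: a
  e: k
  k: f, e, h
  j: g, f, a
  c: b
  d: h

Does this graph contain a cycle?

DFS, tracking each vertex's parent; an edge to a visited non-parent vertex closes a cycle.
Start from g:
visit g (parent –)
  visit b (parent g)
    b–g: parent, skip
    visit c (parent b)
      c–b: parent, skip
  visit j (parent g)
    j–g: parent, skip
    visit f (parent j)
      f–j: parent, skip
      visit k (parent f)
        k–f: parent, skip
        visit e (parent k)
          e–k: parent, skip
        visit h (parent k)
          h–k: parent, skip
          visit a (parent h)
            visit i (parent a)
              i–a: parent, skip
            a–j: j visited and ≠ parent → cycle
Cycle: j – f – k – h – a – j.

Yes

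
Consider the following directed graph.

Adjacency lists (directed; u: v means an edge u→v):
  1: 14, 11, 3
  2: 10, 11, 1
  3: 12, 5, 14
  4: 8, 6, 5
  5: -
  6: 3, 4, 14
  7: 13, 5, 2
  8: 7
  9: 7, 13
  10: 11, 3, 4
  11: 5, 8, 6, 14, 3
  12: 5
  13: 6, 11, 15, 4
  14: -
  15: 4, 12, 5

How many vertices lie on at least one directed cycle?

A vertex is on a directed cycle iff it belongs to a strongly connected component of size ≥ 2 (or has a self-loop).
The vertices on cycles are {1, 2, 4, 6, 7, 8, 10, 11, 13, 15} — 10 in total.

10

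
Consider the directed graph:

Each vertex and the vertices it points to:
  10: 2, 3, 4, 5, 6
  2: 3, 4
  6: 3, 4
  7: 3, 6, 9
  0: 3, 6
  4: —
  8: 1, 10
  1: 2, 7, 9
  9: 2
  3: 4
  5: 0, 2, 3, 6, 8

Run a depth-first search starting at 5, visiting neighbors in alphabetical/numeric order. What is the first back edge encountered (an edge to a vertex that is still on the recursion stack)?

10->5

DFS from 5 (visiting neighbors in alphabetical/numeric order); mark gray on enter, black on exit:
5 gray
  0 gray
    3 gray
      4 gray
      4 black
    3 black
    6 gray
      6→3: 3 black — skip
      6→4: 4 black — skip
    6 black
  0 black
  2 gray
    2→3: 3 black — skip
    2→4: 4 black — skip
  2 black
  5→3: 3 black — skip
  5→6: 6 black — skip
  8 gray
    1 gray
      1→2: 2 black — skip
      7 gray
        7→3: 3 black — skip
        7→6: 6 black — skip
        9 gray
          9→2: 2 black — skip
        9 black
      7 black
      1→9: 9 black — skip
    1 black
    10 gray
      10→2: 2 black — skip
      10→3: 3 black — skip
      10→4: 4 black — skip
      10→5: 5 is gray → back edge
First back edge: 10 → 5.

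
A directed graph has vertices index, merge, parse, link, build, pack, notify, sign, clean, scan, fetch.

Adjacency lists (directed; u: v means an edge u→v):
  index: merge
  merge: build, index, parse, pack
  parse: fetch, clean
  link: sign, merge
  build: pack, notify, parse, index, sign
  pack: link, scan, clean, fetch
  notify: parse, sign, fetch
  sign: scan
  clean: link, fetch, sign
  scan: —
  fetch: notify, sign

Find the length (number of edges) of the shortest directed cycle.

2

For each vertex v, BFS finds the shortest path from v back to v.
The shortest such closed walk is merge → index → merge, length 2.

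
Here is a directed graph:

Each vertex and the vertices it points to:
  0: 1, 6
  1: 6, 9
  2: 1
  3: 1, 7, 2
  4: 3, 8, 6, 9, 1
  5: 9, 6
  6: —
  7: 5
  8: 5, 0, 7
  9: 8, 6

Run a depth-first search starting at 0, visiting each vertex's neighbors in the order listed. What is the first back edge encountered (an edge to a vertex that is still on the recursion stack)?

DFS from 0 (visiting each vertex's neighbors in the order listed); mark gray on enter, black on exit:
0 gray
  1 gray
    6 gray
    6 black
    9 gray
      8 gray
        5 gray
          5→9: 9 is gray → back edge
First back edge: 5 → 9.

5→9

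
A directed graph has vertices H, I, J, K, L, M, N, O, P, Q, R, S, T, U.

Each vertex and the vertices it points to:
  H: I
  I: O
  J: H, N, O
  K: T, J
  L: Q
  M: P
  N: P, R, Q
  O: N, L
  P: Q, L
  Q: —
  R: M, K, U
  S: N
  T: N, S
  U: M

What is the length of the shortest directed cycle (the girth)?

For each vertex v, BFS finds the shortest path from v back to v.
The shortest such closed walk is R → K → T → N → R, length 4.

4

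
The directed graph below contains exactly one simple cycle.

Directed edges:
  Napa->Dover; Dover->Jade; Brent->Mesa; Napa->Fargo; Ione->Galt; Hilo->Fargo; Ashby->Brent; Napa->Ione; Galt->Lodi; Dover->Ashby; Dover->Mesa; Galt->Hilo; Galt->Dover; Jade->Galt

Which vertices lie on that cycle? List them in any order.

Galt, Jade, Dover

DFS with gray/black marking from Dover:
Dover gray
  Mesa gray
  Mesa black
  Ashby gray
    Brent gray
      Brent→Mesa: Mesa black — skip
    Brent black
  Ashby black
  Jade gray
    Galt gray
      Lodi gray
      Lodi black
      Galt→Dover: Dover is gray → back edge
Back edge closes the cycle Dover → Jade → Galt → Dover; its vertices are {Galt, Jade, Dover}.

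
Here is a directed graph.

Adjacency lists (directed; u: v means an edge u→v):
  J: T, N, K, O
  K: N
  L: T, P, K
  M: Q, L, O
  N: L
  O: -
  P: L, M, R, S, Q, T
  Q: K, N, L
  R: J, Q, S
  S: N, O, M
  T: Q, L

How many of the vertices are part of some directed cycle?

A vertex is on a directed cycle iff it belongs to a strongly connected component of size ≥ 2 (or has a self-loop).
The vertices on cycles are {J, K, L, M, N, P, Q, R, S, T} — 10 in total.

10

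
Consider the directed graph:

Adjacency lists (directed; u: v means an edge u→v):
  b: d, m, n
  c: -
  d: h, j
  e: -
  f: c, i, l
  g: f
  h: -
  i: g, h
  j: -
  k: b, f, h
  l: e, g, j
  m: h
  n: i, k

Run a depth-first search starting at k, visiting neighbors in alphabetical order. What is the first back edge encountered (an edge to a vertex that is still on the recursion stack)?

f→i

DFS from k (visiting neighbors in alphabetical order); mark gray on enter, black on exit:
k gray
  b gray
    d gray
      h gray
      h black
      j gray
      j black
    d black
    m gray
      m→h: h black — skip
    m black
    n gray
      i gray
        g gray
          f gray
            c gray
            c black
            f→i: i is gray → back edge
First back edge: f → i.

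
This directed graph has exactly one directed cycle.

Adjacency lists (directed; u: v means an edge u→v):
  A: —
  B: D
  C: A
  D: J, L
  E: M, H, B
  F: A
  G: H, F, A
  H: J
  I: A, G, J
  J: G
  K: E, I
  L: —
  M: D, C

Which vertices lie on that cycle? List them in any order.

DFS with gray/black marking from G:
G gray
  H gray
    J gray
      J→G: G is gray → back edge
Back edge closes the cycle G → H → J → G; its vertices are {G, H, J}.

G, H, J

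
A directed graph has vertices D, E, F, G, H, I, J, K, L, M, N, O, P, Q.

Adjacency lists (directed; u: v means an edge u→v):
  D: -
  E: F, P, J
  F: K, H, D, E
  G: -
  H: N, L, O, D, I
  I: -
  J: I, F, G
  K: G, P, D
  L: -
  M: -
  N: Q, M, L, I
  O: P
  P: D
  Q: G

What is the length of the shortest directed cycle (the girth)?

For each vertex v, BFS finds the shortest path from v back to v.
The shortest such closed walk is F → E → F, length 2.

2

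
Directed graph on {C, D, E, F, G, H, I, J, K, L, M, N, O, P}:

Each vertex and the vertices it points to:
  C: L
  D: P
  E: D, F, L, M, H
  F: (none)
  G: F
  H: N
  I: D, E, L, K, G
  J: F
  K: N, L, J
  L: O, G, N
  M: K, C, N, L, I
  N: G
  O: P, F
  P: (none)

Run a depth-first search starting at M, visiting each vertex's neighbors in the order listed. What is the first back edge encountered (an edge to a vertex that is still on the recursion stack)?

DFS from M (visiting each vertex's neighbors in the order listed); mark gray on enter, black on exit:
M gray
  K gray
    N gray
      G gray
        F gray
        F black
      G black
    N black
    L gray
      O gray
        P gray
        P black
        O→F: F black — skip
      O black
      L→G: G black — skip
      L→N: N black — skip
    L black
    J gray
      J→F: F black — skip
    J black
  K black
  C gray
    C→L: L black — skip
  C black
  M→N: N black — skip
  M→L: L black — skip
  I gray
    D gray
      D→P: P black — skip
    D black
    E gray
      E→D: D black — skip
      E→F: F black — skip
      E→L: L black — skip
      E→M: M is gray → back edge
First back edge: E → M.

E->M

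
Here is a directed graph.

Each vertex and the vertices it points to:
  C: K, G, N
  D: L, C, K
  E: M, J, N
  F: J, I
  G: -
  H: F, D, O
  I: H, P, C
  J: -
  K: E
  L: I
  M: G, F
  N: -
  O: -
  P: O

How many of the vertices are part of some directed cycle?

A vertex is on a directed cycle iff it belongs to a strongly connected component of size ≥ 2 (or has a self-loop).
The vertices on cycles are {C, D, E, F, H, I, K, L, M} — 9 in total.

9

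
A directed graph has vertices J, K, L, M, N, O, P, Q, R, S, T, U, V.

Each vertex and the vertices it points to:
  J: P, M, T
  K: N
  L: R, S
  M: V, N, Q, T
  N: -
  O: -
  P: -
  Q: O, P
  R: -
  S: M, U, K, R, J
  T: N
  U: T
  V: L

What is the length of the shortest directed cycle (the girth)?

4

For each vertex v, BFS finds the shortest path from v back to v.
The shortest such closed walk is S → M → V → L → S, length 4.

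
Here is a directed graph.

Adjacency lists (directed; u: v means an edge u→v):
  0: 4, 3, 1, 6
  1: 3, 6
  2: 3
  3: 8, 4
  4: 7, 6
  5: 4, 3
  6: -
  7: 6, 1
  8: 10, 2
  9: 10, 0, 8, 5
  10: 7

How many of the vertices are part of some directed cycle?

7

A vertex is on a directed cycle iff it belongs to a strongly connected component of size ≥ 2 (or has a self-loop).
The vertices on cycles are {1, 2, 3, 4, 7, 8, 10} — 7 in total.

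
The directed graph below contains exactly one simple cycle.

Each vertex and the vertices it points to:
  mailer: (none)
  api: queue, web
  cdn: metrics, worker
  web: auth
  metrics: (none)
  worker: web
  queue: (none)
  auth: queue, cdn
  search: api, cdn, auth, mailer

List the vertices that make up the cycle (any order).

cdn, web, auth, worker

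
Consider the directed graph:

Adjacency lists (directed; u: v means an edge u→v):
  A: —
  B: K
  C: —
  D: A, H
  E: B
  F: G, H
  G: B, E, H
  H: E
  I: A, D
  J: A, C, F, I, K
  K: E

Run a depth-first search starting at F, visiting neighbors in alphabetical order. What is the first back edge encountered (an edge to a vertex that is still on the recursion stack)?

E→B

DFS from F (visiting neighbors in alphabetical order); mark gray on enter, black on exit:
F gray
  G gray
    B gray
      K gray
        E gray
          E→B: B is gray → back edge
First back edge: E → B.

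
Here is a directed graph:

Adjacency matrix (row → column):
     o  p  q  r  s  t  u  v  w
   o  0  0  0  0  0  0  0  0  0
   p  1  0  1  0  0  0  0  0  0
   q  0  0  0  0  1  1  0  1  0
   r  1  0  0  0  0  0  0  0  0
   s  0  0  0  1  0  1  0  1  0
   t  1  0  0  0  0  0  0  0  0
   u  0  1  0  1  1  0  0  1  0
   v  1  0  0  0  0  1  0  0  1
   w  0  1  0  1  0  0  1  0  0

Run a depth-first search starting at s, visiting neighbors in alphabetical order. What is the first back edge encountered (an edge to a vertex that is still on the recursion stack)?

q→s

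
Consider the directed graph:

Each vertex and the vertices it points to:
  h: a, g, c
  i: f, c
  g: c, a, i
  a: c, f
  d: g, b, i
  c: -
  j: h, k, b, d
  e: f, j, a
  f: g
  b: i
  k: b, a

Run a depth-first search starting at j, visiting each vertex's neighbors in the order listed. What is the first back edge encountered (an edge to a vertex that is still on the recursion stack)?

g→a

DFS from j (visiting each vertex's neighbors in the order listed); mark gray on enter, black on exit:
j gray
  h gray
    a gray
      c gray
      c black
      f gray
        g gray
          g→c: c black — skip
          g→a: a is gray → back edge
First back edge: g → a.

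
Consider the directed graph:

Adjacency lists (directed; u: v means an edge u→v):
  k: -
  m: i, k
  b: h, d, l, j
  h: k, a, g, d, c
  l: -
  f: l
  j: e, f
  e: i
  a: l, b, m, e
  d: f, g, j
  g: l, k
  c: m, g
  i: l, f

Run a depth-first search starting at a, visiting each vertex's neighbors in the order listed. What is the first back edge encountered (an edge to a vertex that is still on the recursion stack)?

h->a

DFS from a (visiting each vertex's neighbors in the order listed); mark gray on enter, black on exit:
a gray
  l gray
  l black
  b gray
    h gray
      k gray
      k black
      h→a: a is gray → back edge
First back edge: h → a.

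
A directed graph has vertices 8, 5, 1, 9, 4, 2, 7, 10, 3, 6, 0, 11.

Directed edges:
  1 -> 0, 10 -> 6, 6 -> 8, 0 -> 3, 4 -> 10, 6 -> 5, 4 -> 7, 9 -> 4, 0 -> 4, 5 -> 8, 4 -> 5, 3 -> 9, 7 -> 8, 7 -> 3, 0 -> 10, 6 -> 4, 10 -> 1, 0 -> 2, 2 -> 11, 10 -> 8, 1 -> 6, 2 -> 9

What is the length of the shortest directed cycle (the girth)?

3

For each vertex v, BFS finds the shortest path from v back to v.
The shortest such closed walk is 1 → 0 → 10 → 1, length 3.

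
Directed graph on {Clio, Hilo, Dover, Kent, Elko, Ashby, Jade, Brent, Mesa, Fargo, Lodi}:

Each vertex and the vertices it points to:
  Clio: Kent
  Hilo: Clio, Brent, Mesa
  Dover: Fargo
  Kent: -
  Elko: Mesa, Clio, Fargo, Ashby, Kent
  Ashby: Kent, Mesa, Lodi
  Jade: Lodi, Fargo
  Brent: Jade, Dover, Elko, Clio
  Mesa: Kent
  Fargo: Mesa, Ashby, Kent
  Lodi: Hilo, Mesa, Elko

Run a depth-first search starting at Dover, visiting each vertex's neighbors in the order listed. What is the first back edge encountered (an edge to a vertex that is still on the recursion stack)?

Jade->Lodi

DFS from Dover (visiting each vertex's neighbors in the order listed); mark gray on enter, black on exit:
Dover gray
  Fargo gray
    Mesa gray
      Kent gray
      Kent black
    Mesa black
    Ashby gray
      Ashby→Kent: Kent black — skip
      Ashby→Mesa: Mesa black — skip
      Lodi gray
        Hilo gray
          Clio gray
            Clio→Kent: Kent black — skip
          Clio black
          Brent gray
            Jade gray
              Jade→Lodi: Lodi is gray → back edge
First back edge: Jade → Lodi.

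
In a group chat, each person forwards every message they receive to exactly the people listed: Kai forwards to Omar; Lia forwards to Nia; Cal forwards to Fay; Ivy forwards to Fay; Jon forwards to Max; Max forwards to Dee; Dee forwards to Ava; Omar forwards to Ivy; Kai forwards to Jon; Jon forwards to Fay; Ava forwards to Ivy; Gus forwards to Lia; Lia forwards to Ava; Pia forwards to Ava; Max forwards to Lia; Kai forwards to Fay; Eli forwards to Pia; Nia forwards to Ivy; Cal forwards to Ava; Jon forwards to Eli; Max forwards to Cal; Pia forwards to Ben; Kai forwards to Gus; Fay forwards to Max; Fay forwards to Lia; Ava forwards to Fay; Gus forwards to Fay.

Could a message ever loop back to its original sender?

DFS with white/gray/black marking, starting from Pia:
Pia gray
  Ben gray
  Ben black
  Ava gray
    Ivy gray
      Fay gray
        Lia gray
          Lia→Ava: Ava is gray → back edge
Back edge found, so a cycle exists: Ava → Ivy → Fay → Lia → Ava.

Yes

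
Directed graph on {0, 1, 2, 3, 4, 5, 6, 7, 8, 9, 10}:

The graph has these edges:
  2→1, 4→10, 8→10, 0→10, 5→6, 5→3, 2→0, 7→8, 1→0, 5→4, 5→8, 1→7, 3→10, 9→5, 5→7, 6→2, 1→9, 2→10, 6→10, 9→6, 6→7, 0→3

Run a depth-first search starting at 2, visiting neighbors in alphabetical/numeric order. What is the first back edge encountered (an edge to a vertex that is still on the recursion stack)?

6→2

DFS from 2 (visiting neighbors in alphabetical/numeric order); mark gray on enter, black on exit:
2 gray
  0 gray
    3 gray
      10 gray
      10 black
    3 black
    0→10: 10 black — skip
  0 black
  1 gray
    1→0: 0 black — skip
    7 gray
      8 gray
        8→10: 10 black — skip
      8 black
    7 black
    9 gray
      5 gray
        5→3: 3 black — skip
        4 gray
          4→10: 10 black — skip
        4 black
        6 gray
          6→2: 2 is gray → back edge
First back edge: 6 → 2.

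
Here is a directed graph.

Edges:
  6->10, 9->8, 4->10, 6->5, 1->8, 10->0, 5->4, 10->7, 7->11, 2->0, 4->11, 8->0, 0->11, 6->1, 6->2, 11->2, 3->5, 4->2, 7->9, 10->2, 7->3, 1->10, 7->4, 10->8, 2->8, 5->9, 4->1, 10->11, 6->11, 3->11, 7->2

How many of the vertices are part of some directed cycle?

10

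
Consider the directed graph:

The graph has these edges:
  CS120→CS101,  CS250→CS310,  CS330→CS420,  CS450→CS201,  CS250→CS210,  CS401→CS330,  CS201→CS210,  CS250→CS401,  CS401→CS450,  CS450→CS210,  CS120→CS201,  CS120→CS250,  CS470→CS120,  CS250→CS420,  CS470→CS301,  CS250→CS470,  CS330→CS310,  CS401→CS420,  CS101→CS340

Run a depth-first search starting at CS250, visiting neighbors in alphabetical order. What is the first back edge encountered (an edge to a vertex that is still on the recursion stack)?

DFS from CS250 (visiting neighbors in alphabetical order); mark gray on enter, black on exit:
CS250 gray
  CS210 gray
  CS210 black
  CS310 gray
  CS310 black
  CS401 gray
    CS330 gray
      CS330→CS310: CS310 black — skip
      CS420 gray
      CS420 black
    CS330 black
    CS401→CS420: CS420 black — skip
    CS450 gray
      CS201 gray
        CS201→CS210: CS210 black — skip
      CS201 black
      CS450→CS210: CS210 black — skip
    CS450 black
  CS401 black
  CS250→CS420: CS420 black — skip
  CS470 gray
    CS120 gray
      CS101 gray
        CS340 gray
        CS340 black
      CS101 black
      CS120→CS201: CS201 black — skip
      CS120→CS250: CS250 is gray → back edge
First back edge: CS120 → CS250.

CS120→CS250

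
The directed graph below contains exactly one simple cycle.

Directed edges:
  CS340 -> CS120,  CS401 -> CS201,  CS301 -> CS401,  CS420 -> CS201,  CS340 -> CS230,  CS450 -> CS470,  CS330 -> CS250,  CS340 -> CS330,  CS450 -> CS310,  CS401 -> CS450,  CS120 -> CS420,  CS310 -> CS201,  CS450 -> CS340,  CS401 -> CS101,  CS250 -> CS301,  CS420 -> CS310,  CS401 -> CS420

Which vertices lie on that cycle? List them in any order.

CS250, CS301, CS330, CS340, CS401, CS450

DFS with gray/black marking from CS301:
CS301 gray
  CS401 gray
    CS101 gray
    CS101 black
    CS201 gray
    CS201 black
    CS450 gray
      CS340 gray
        CS230 gray
        CS230 black
        CS330 gray
          CS250 gray
            CS250→CS301: CS301 is gray → back edge
Back edge closes the cycle CS301 → CS401 → CS450 → CS340 → CS330 → CS250 → CS301; its vertices are {CS250, CS301, CS330, CS340, CS401, CS450}.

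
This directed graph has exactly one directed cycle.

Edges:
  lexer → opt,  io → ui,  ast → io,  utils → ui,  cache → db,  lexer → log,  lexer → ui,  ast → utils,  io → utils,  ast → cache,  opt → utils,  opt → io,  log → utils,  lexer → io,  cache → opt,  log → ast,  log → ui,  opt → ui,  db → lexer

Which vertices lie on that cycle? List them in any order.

DFS with gray/black marking from lexer:
lexer gray
  ui gray
  ui black
  log gray
    log→ui: ui black — skip
    utils gray
      utils→ui: ui black — skip
    utils black
    ast gray
      ast→utils: utils black — skip
      io gray
        io→utils: utils black — skip
        io→ui: ui black — skip
      io black
      cache gray
        db gray
          db→lexer: lexer is gray → back edge
Back edge closes the cycle lexer → log → ast → cache → db → lexer; its vertices are {db, ast, log, cache, lexer}.

db, ast, log, cache, lexer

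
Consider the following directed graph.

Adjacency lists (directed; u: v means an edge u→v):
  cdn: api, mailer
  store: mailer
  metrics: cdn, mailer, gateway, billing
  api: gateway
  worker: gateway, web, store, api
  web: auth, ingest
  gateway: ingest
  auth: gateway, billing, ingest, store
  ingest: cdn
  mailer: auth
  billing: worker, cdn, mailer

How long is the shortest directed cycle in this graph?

3

For each vertex v, BFS finds the shortest path from v back to v.
The shortest such closed walk is billing → mailer → auth → billing, length 3.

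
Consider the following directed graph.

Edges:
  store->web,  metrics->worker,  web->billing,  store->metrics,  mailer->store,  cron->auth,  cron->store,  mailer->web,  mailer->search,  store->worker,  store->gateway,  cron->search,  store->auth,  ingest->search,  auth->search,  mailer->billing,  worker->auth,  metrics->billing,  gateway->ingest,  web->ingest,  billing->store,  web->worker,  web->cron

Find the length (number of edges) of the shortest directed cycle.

3

For each vertex v, BFS finds the shortest path from v back to v.
The shortest such closed walk is store → metrics → billing → store, length 3.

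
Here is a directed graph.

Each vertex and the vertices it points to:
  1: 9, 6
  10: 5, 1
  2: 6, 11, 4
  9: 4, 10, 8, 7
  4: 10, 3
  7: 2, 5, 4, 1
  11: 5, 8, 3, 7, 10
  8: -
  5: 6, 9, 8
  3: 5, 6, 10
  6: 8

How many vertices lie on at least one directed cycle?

A vertex is on a directed cycle iff it belongs to a strongly connected component of size ≥ 2 (or has a self-loop).
The vertices on cycles are {1, 2, 3, 4, 5, 7, 9, 10, 11} — 9 in total.

9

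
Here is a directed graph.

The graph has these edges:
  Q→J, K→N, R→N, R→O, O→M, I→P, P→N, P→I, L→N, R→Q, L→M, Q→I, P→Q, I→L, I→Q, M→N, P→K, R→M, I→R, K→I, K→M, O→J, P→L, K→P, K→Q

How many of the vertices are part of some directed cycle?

A vertex is on a directed cycle iff it belongs to a strongly connected component of size ≥ 2 (or has a self-loop).
The vertices on cycles are {I, K, P, Q, R} — 5 in total.

5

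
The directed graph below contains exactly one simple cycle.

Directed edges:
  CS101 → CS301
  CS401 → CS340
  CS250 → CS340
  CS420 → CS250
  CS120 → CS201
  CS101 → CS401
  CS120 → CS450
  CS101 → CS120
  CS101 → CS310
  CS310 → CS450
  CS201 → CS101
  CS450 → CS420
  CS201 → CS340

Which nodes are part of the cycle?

CS101, CS120, CS201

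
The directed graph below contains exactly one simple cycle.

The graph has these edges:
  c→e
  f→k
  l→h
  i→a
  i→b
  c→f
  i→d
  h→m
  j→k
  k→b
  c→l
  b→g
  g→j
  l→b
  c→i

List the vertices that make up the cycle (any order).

b, g, j, k

DFS with gray/black marking from k:
k gray
  b gray
    g gray
      j gray
        j→k: k is gray → back edge
Back edge closes the cycle k → b → g → j → k; its vertices are {b, g, j, k}.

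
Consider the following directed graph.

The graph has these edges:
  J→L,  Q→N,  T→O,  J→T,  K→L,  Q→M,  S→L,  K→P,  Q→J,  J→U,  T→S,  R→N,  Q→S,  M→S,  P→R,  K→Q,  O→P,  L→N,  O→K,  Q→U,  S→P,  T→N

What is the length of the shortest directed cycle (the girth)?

5

For each vertex v, BFS finds the shortest path from v back to v.
The shortest such closed walk is O → K → Q → J → T → O, length 5.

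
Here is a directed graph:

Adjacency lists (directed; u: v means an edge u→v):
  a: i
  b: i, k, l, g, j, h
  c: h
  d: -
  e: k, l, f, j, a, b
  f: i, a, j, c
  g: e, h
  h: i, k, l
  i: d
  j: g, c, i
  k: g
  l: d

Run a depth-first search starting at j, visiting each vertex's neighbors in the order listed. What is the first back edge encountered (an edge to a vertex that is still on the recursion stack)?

k→g

DFS from j (visiting each vertex's neighbors in the order listed); mark gray on enter, black on exit:
j gray
  g gray
    e gray
      k gray
        k→g: g is gray → back edge
First back edge: k → g.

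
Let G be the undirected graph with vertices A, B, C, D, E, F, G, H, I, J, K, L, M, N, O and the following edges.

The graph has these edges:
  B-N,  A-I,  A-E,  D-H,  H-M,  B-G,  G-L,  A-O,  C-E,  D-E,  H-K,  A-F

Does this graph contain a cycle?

No

DFS, tracking each vertex's parent; an edge to a visited non-parent vertex closes a cycle.
Start from K:
visit K (parent –)
  visit H (parent K)
    visit M (parent H)
      M–H: parent, skip
    visit D (parent H)
      visit E (parent D)
        E–D: parent, skip
        visit A (parent E)
          A–E: parent, skip
          visit F (parent A)
            F–A: parent, skip
          visit O (parent A)
            O–A: parent, skip
          visit I (parent A)
            I–A: parent, skip
        visit C (parent E)
          C–E: parent, skip
      D–H: parent, skip
    H–K: parent, skip
visit B (parent –)
  visit N (parent B)
    N–B: parent, skip
  visit G (parent B)
    G–B: parent, skip
    visit L (parent G)
      L–G: parent, skip
visit J (parent –)
No non-parent visited neighbor found — the graph is a forest.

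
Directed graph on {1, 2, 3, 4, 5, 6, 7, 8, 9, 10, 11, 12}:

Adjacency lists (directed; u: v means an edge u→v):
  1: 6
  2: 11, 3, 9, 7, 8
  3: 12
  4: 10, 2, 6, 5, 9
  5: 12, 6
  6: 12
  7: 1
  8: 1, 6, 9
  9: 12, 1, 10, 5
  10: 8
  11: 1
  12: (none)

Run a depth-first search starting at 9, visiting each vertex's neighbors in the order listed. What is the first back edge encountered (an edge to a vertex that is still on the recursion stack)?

8→9

DFS from 9 (visiting each vertex's neighbors in the order listed); mark gray on enter, black on exit:
9 gray
  12 gray
  12 black
  1 gray
    6 gray
      6→12: 12 black — skip
    6 black
  1 black
  10 gray
    8 gray
      8→1: 1 black — skip
      8→6: 6 black — skip
      8→9: 9 is gray → back edge
First back edge: 8 → 9.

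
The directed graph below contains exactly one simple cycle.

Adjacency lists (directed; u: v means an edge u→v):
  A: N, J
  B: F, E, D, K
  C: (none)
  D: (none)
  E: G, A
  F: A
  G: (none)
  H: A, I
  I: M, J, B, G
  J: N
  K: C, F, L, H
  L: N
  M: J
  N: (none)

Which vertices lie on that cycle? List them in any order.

DFS with gray/black marking from B:
B gray
  F gray
    A gray
      N gray
      N black
      J gray
        J→N: N black — skip
      J black
    A black
  F black
  E gray
    G gray
    G black
    E→A: A black — skip
  E black
  D gray
  D black
  K gray
    C gray
    C black
    K→F: F black — skip
    L gray
      L→N: N black — skip
    L black
    H gray
      H→A: A black — skip
      I gray
        M gray
          M→J: J black — skip
        M black
        I→J: J black — skip
        I→B: B is gray → back edge
Back edge closes the cycle B → K → H → I → B; its vertices are {B, H, I, K}.

B, H, I, K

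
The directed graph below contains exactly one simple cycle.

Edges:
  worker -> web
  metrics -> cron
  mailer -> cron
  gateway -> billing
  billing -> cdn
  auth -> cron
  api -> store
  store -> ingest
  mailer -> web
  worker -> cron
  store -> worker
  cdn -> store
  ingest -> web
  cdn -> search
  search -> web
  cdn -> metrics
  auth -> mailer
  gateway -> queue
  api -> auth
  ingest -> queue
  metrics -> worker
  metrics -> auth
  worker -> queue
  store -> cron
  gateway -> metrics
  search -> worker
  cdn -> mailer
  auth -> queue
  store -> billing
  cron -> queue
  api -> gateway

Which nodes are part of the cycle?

cdn, store, billing

DFS with gray/black marking from billing:
billing gray
  cdn gray
    metrics gray
      cron gray
        queue gray
        queue black
      cron black
      worker gray
        worker→cron: cron black — skip
        worker→queue: queue black — skip
        web gray
        web black
      worker black
      auth gray
        auth→queue: queue black — skip
        mailer gray
          mailer→web: web black — skip
          mailer→cron: cron black — skip
        mailer black
        auth→cron: cron black — skip
      auth black
    metrics black
    search gray
      search→web: web black — skip
      search→worker: worker black — skip
    search black
    store gray
      ingest gray
        ingest→queue: queue black — skip
        ingest→web: web black — skip
      ingest black
      store→billing: billing is gray → back edge
Back edge closes the cycle billing → cdn → store → billing; its vertices are {cdn, store, billing}.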